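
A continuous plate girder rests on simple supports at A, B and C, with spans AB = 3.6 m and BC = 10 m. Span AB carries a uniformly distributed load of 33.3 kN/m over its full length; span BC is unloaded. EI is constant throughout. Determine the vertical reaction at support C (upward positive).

R_C = -1.428 kN

Take M_B as the redundant. Released structure: two simple spans AB and BC with a hinge at B.
End slopes at the hinge B, treating each span as simply supported:
  span AB: UDL 33.3: wL³/(24EI) = 64.74/EI
  relative rotation θ_0 = (64.74 + 0)/EI = 64.74/EI
A unit hogging moment at B produces rotation L₁/(3EI) + L₂/(3EI) = 4.533/EI.
Slope continuity at B: θ_0 = M_B·4.533/EI, so M_B = 64.74/4.533 = 14.28 kN·m (hogging).
Span BC, ΣM about C: R_B^{BC}·10 = 0 + 14.28, so R_B^{BC} = 1.428 kN and R_C = 0 − 1.428 = -1.428 kN.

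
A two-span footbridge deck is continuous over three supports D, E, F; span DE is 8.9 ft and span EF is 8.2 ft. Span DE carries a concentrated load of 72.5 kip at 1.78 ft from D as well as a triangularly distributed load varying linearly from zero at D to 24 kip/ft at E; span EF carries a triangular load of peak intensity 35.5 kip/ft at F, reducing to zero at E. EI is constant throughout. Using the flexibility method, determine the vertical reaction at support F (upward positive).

R_F = 76.91 kip

Take M_E as the redundant. Released structure: two simple spans DE and EF with a hinge at E.
End slopes at the hinge E, treating each span as simply supported:
  span DE: point load 72.5 at a = 1.78: Pab(L + a)/(6LEI) = 183.8/EI
  span DE: triangular load, peak 24: w₀L³/(45EI) = 376/EI
  span EF: triangular load, peak 35.5: 7w₀L³/(360EI) = 380.6/EI
  relative rotation θ_0 = (559.8 + 380.6)/EI = 940.3/EI
A unit hogging moment at E produces rotation L₁/(3EI) + L₂/(3EI) = 5.7/EI.
Compatibility: M_E·(L₁+L₂)/(3EI) = θ_0, giving M_E = 165 kip·ft (hogging).
Span EF, ΣM about F: R_E^{EF}·8.2 = 397.8 + 165, so R_E^{EF} = 68.64 kip and R_F = 145.6 − 68.64 = 76.91 kip.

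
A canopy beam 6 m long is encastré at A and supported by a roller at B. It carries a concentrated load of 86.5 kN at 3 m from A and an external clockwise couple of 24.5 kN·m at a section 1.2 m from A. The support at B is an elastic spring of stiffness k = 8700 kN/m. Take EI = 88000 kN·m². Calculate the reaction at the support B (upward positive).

R_B = 25.63 kN

Release the roller at B. Primary structure: cantilever fixed at A.
Downward deflection at the released point B due to the loads:
  point load 86.5 at a = 3: Pa²(3L − a)/(6EI) = 1946/EI
  clockwise couple 24.5 at a = 1.2: M₀a(2L − a)/(2EI) = 158.8/EI
  δ_0 = 2105/EI
Flexibility coefficient — unit upward force at B: δ_{BB} = L³/(3EI) = 72/EI.
With EI = 88000 kN·m²: δ_0 = 0.023921 m and δ_{BB} = 0.000818 m/kN.
Compatibility — the spring shortens by R_B/k under the reaction it provides: δ_0 − R_B·δ_{BB} = R_B/k. With 1/k = 0.000115 m/kN, R_B = δ_0 / (δ_{BB} + 1/k) = 0.023921 / (0.000818 + 0.000115) = 25.63 kN.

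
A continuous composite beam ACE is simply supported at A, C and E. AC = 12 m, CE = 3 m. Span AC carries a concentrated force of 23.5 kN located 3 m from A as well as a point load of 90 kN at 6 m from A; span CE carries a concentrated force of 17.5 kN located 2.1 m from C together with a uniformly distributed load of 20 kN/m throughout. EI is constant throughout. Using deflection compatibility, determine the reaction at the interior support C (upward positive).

Release continuity at C by inserting a hinge; the redundant is the internal moment M_C. The primary structure is two simply-supported spans AC and CE.
End slopes at the hinge C, treating each span as simply supported:
  span AC: point load 23.5 at a = 3: Pab(L + a)/(6LEI) = 132.2/EI
  span AC: point load 90 at a = 6: Pab(L + a)/(6LEI) = 810/EI
  span CE: point load 17.5 at a = 2.1: Pab(L + b)/(6LEI) = 7.166/EI
  span CE: UDL 20: wL³/(24EI) = 22.5/EI
  relative rotation θ_0 = (942.2 + 29.67)/EI = 971.9/EI
A unit hogging moment at C produces rotation L₁/(3EI) + L₂/(3EI) = 5/EI.
Compatibility: M_C·(L₁+L₂)/(3EI) = θ_0, giving M_C = 194.4 kN·m (hogging).
Span AC, ΣM about A with M_C applied at C: R_C^{AC}·12 = 610.5 + 194.4, so R_C^{AC} = 67.07 kN and R_A = 113.5 − 67.07 = 46.43 kN.
Span CE, ΣM about E: R_C^{CE}·3 = 105.8 + 194.4, so R_C^{CE} = 100 kN and R_E = 77.5 − 100 = -22.54 kN.
R_C = 67.07 + 100 = 167.1 kN.

R_C = 167.1 kN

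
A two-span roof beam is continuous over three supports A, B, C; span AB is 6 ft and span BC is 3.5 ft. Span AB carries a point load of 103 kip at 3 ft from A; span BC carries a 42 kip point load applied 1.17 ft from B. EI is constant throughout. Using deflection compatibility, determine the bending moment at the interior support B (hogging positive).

M_B = 83.22 kip·ft

Take M_B as the redundant. Released structure: two simple spans AB and BC with a hinge at B.
End slopes at the hinge B, treating each span as simply supported:
  span AB: point load 103 at a = 3: Pab(L + a)/(6LEI) = 231.8/EI
  span BC: point load 42 at a = 1.17: Pab(L + b)/(6LEI) = 31.79/EI
  relative rotation θ_0 = (231.8 + 31.79)/EI = 263.5/EI
A unit hogging moment at B produces rotation L₁/(3EI) + L₂/(3EI) = 3.167/EI.
Compatibility: M_B·(L₁+L₂)/(3EI) = θ_0, giving M_B = 83.22 kip·ft (hogging).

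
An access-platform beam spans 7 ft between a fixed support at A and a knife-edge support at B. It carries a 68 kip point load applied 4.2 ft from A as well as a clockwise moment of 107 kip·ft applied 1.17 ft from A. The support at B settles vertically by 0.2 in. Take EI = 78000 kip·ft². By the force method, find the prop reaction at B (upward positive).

Release the roller at B. Primary structure: cantilever fixed at A.
Free-end deflection of the primary structure under the applied loading (downward +):
  point load 68 at a = 4.2: Pa²(3L − a)/(6EI) = 3359/EI
  clockwise couple 107 at a = 1.17: M₀a(2L − a)/(2EI) = 803.1/EI
  δ_0 = 4162/EI
Tip deflection under a unit load at B: L³/(3EI) = 114.3/EI.
With EI = 78000 kip·ft²: δ_0 = 0.053356 ft and δ_{BB} = 0.001466 ft/kip.
Compatibility — the beam at B must follow the support down by 0.01667 ft: δ_0 − R_B·δ_{BB} = 0.01667, so R_B = (0.053356 − 0.01667)/0.001466 = 25.03 kip.

R_B = 25.03 kip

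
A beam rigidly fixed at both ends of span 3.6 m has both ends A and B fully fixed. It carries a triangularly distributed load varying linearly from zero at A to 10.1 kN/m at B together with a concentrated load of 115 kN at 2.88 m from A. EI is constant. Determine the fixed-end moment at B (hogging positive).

M_B = 59.54 kN·m

Release both end moments; the primary structure is a simply-supported span AB with redundants M_A and M_B.
Simple-span end rotations at A and B under the given loads:
  at A: triangular load, peak 10.1: 7w₀L³/(360EI) = 9.163/EI
  at B: triangular load, peak 10.1: w₀L³/(45EI) = 10.47/EI
  at A: point load 115 at a = 2.88: Pab(L + b)/(6LEI) = 47.69/EI
  at B: point load 115 at a = 2.88: Pab(L + a)/(6LEI) = 71.54/EI
  θ_A0 = 56.86/EI,  θ_B0 = 82.01/EI
Flexibility coefficients: a unit moment at one end gives L/(3EI) there and L/(6EI) at the far end, so f₁₁ = f₂₂ = 1.2/EI and f₁₂ = f₂₁ = 0.6/EI.
Compatibility — zero rotation at each built-in end:
  1.2 M_A + 0.6 M_B = 56.86
  0.6 M_A + 1.2 M_B = 82.01
Solving the pair gives M_A = 17.61 kN·m and M_B = 59.54 kN·m (hogging).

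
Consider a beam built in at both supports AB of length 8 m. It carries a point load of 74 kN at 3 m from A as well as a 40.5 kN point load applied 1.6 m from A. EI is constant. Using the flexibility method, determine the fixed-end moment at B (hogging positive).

Take the two fixed-end moments M_A, M_B as redundants; the released structure is the simple span AB.
End rotations of the released simple span under the applied load (×1/EI):
  at A: point load 74 at a = 3: Pab(L + b)/(6LEI) = 300.6/EI
  at B: point load 74 at a = 3: Pab(L + a)/(6LEI) = 254.4/EI
  at A: point load 40.5 at a = 1.6: Pab(L + b)/(6LEI) = 124.4/EI
  at B: point load 40.5 at a = 1.6: Pab(L + a)/(6LEI) = 82.94/EI
  θ_A0 = 425/EI,  θ_B0 = 337.3/EI
Flexibility coefficients: a unit moment at one end gives L/(3EI) there and L/(6EI) at the far end, so f₁₁ = f₂₂ = 2.667/EI and f₁₂ = f₂₁ = 1.333/EI.
Compatibility — zero rotation at each built-in end:
  2.667 M_A + 1.333 M_B = 425
  1.333 M_A + 2.667 M_B = 337.3
Solving the pair gives M_A = 128.2 kN·m and M_B = 62.4 kN·m (hogging).

M_B = 62.4 kN·m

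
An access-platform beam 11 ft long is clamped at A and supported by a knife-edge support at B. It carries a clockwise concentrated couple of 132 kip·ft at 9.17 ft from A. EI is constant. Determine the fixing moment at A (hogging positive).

Choose R_B as the redundant. The primary structure is the cantilever fixed at A.
Primary-structure tip deflection at B by superposition:
  clockwise couple 132 at a = 9.17: M₀a(2L − a)/(2EI) = 7765/EI
Flexibility coefficient — unit upward force at B: δ_{BB} = L³/(3EI) = 443.7/EI.
The prop prevents deflection at B: R_B = δ_0/δ_{BB} = 7765/443.7 = 17.5 kip.
Moment equilibrium about A: M_A = Σ(load moments about A) − R_B·L = 132 − 17.5×11 = -60.52 kip·ft.

M_A = -60.52 kip·ft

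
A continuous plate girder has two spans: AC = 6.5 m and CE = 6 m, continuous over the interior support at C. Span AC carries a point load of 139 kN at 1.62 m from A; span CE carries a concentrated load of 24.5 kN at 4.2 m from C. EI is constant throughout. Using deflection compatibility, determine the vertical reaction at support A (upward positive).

Release continuity at C by inserting a hinge; the redundant is the internal moment M_C. The primary structure is two simply-supported spans AC and CE.
Rotations at C on the released spans (each span's end-slope, ×1/EI):
  span AC: point load 139 at a = 1.62: Pab(L + a)/(6LEI) = 228.8/EI
  span CE: point load 24.5 at a = 4.2: Pab(L + b)/(6LEI) = 40.13/EI
  relative rotation θ_0 = (228.8 + 40.13)/EI = 268.9/EI
A unit hogging moment at C produces rotation L₁/(3EI) + L₂/(3EI) = 4.167/EI.
Compatibility: M_C·(L₁+L₂)/(3EI) = θ_0, giving M_C = 64.54 kN·m (hogging).
Span AC, ΣM about A with M_C applied at C: R_C^{AC}·6.5 = 225.2 + 64.54, so R_C^{AC} = 44.57 kN and R_A = 139 − 44.57 = 94.43 kN.

R_A = 94.43 kN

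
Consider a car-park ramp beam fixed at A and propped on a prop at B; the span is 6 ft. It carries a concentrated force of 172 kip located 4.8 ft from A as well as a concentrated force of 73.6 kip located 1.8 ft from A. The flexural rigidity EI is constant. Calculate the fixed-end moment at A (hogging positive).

Take the reaction at B as the redundant and release it; the primary structure is a cantilever fixed at A.
Free-end deflection of the primary structure under the applied loading (downward +):
  point load 172 at a = 4.8: Pa²(3L − a)/(6EI) = 8718/EI
  point load 73.6 at a = 1.8: Pa²(3L − a)/(6EI) = 643.9/EI
  δ_0 = 9362/EI
Tip deflection under a unit load at B: L³/(3EI) = 72/EI.
Compatibility at B: δ_0 − R_B·δ_{BB} = 0, so R_B = 9362/72 = 130 kip.
Moment equilibrium about A: M_A = Σ(load moments about A) − R_B·L = 958.1 − 130×6 = 177.9 kip·ft.

M_A = 177.9 kip·ft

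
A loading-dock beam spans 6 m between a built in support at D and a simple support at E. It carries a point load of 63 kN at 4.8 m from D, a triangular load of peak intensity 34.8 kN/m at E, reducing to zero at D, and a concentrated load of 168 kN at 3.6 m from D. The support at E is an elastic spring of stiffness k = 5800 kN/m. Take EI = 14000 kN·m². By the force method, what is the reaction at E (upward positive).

R_E = 168.7 kN

Remove the prop at E; the released (primary) structure is a cantilever built in at D.
Downward deflection at the released point E due to the loads:
  point load 63 at a = 4.8: Pa²(3L − a)/(6EI) = 3193/EI
  triangular load, peak 34.8 at the free end: 11w₀L⁴/(120EI) = 4134/EI
  point load 168 at a = 3.6: Pa²(3L − a)/(6EI) = 5225/EI
  δ_0 = 12553/EI
Flexibility coefficient — unit upward force at E: δ_{EE} = L³/(3EI) = 72/EI.
With EI = 14000 kN·m²: δ_0 = 0.89665 m and δ_{EE} = 0.005143 m/kN.
Compatibility — the spring shortens by R_E/k under the reaction it provides: δ_0 − R_E·δ_{EE} = R_E/k. With 1/k = 0.000172 m/kN, R_E = δ_0 / (δ_{EE} + 1/k) = 0.89665 / (0.005143 + 0.000172) = 168.7 kN.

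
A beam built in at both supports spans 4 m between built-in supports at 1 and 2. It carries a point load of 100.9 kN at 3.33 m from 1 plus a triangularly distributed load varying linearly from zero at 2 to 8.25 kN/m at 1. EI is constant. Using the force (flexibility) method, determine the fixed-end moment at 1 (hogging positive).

Take the two fixed-end moments M_1, M_2 as redundants; the released structure is the simple span 12.
Simple-span end rotations at 1 and 2 under the given loads:
  at 1: point load 100.9 at a = 3.33: Pab(L + b)/(6LEI) = 43.8/EI
  at 2: point load 100.9 at a = 3.33: Pab(L + a)/(6LEI) = 68.75/EI
  at 1: triangular load, peak 8.25: w₀L³/(45EI) = 11.73/EI
  at 2: triangular load, peak 8.25: 7w₀L³/(360EI) = 10.27/EI
  θ_10 = 55.54/EI,  θ_20 = 79.02/EI
Flexibility coefficients: a unit moment at one end gives L/(3EI) there and L/(6EI) at the far end, so f₁₁ = f₂₂ = 1.333/EI and f₁₂ = f₂₁ = 0.6667/EI.
Compatibility — zero rotation at each built-in end:
  1.333 M_1 + 0.6667 M_2 = 55.54
  0.6667 M_1 + 1.333 M_2 = 79.02
Solving the pair gives M_1 = 16.03 kN·m and M_2 = 51.25 kN·m (hogging).

M_1 = 16.03 kN·m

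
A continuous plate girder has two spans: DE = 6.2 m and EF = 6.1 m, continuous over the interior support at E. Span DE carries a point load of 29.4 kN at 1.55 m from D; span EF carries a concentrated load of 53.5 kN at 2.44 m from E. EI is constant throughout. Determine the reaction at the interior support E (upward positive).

Insert a hinge at E; M_E is the redundant, and each span becomes simply supported.
Rotations at E on the released spans (each span's end-slope, ×1/EI):
  span DE: point load 29.4 at a = 1.55: Pab(L + a)/(6LEI) = 44.15/EI
  span EF: point load 53.5 at a = 2.44: Pab(L + b)/(6LEI) = 127.4/EI
  relative rotation θ_0 = (44.15 + 127.4)/EI = 171.6/EI
A unit hogging moment at E produces rotation L₁/(3EI) + L₂/(3EI) = 4.1/EI.
Slope continuity at E: θ_0 = M_E·4.1/EI, so M_E = 171.6/4.1 = 41.84 kN·m (hogging).
Span DE, ΣM about D with M_E applied at E: R_E^{DE}·6.2 = 45.57 + 41.84, so R_E^{DE} = 14.1 kN and R_D = 29.4 − 14.1 = 15.3 kN.
Span EF, ΣM about F: R_E^{EF}·6.1 = 195.8 + 41.84, so R_E^{EF} = 38.96 kN and R_F = 53.5 − 38.96 = 14.54 kN.
R_E = 14.1 + 38.96 = 53.06 kN.

R_E = 53.06 kN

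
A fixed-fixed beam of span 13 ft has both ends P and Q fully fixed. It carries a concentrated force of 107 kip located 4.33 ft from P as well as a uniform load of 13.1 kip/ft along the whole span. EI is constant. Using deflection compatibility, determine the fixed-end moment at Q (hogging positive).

M_Q = 287.4 kip·ft

Take the two fixed-end moments M_P, M_Q as redundants; the released structure is the simple span PQ.
Simple-span end rotations at P and Q under the given loads:
  at P: point load 107 at a = 4.33: Pab(L + b)/(6LEI) = 1116/EI
  at Q: point load 107 at a = 4.33: Pab(L + a)/(6LEI) = 892.5/EI
  at P: UDL 13.1: wL³/(24EI) = 1199/EI
  at Q: UDL 13.1: wL³/(24EI) = 1199/EI
  θ_P0 = 2315/EI,  θ_Q0 = 2092/EI
Flexibility coefficients: a unit moment at one end gives L/(3EI) there and L/(6EI) at the far end, so f₁₁ = f₂₂ = 4.333/EI and f₁₂ = f₂₁ = 2.167/EI.
Compatibility — zero rotation at each built-in end:
  4.333 M_P + 2.167 M_Q = 2315
  2.167 M_P + 4.333 M_Q = 2092
Solving the pair gives M_P = 390.6 kip·ft and M_Q = 287.4 kip·ft (hogging).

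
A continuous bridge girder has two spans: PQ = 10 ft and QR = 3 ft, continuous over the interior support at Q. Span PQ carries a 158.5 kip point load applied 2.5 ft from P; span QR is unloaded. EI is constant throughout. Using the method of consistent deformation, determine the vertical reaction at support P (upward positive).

Insert a hinge at Q; M_Q is the redundant, and each span becomes simply supported.
Rotations at Q on the released spans (each span's end-slope, ×1/EI):
  span PQ: point load 158.5 at a = 2.5: Pab(L + a)/(6LEI) = 619.1/EI
  relative rotation θ_0 = (619.1 + 0)/EI = 619.1/EI
A unit hogging moment at Q produces rotation L₁/(3EI) + L₂/(3EI) = 4.333/EI.
Slope continuity at Q: θ_0 = M_Q·4.333/EI, so M_Q = 619.1/4.333 = 142.9 kip·ft (hogging).
Span PQ, ΣM about P with M_Q applied at Q: R_Q^{PQ}·10 = 396.2 + 142.9, so R_Q^{PQ} = 53.91 kip and R_P = 158.5 − 53.91 = 104.6 kip.

R_P = 104.6 kip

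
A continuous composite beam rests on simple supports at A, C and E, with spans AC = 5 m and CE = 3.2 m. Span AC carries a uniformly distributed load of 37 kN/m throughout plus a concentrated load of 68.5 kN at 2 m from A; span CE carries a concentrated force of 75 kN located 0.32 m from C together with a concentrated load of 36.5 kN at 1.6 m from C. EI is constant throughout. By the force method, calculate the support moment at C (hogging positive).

M_C = 122.1 kN·m

Release continuity at C by inserting a hinge; the redundant is the internal moment M_C. The primary structure is two simply-supported spans AC and CE.
End slopes at the hinge C, treating each span as simply supported:
  span AC: UDL 37: wL³/(24EI) = 192.7/EI
  span AC: point load 68.5 at a = 2: Pab(L + a)/(6LEI) = 95.9/EI
  span CE: point load 75 at a = 0.32: Pab(L + b)/(6LEI) = 21.89/EI
  span CE: point load 36.5 at a = 1.6: Pab(L + b)/(6LEI) = 23.36/EI
  relative rotation θ_0 = (288.6 + 45.25)/EI = 333.9/EI
A unit hogging moment at C produces rotation L₁/(3EI) + L₂/(3EI) = 2.733/EI.
Compatibility: M_C·(L₁+L₂)/(3EI) = θ_0, giving M_C = 122.1 kN·m (hogging).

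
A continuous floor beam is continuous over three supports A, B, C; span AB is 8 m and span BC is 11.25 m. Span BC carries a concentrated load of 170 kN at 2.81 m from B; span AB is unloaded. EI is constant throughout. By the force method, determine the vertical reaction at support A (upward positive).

Insert a hinge at B; M_B is the redundant, and each span becomes simply supported.
Rotations at B on the released spans (each span's end-slope, ×1/EI):
  span BC: point load 170 at a = 2.81: Pab(L + b)/(6LEI) = 1176/EI
  relative rotation θ_0 = (0 + 1176)/EI = 1176/EI
A unit hogging moment at B produces rotation L₁/(3EI) + L₂/(3EI) = 6.417/EI.
Slope continuity at B: θ_0 = M_B·6.417/EI, so M_B = 1176/6.417 = 183.3 kN·m (hogging).
Span AB, ΣM about A with M_B applied at B: R_B^{AB}·8 = 0 + 183.3, so R_B^{AB} = 22.91 kN and R_A = 0 − 22.91 = -22.91 kN.

R_A = -22.91 kN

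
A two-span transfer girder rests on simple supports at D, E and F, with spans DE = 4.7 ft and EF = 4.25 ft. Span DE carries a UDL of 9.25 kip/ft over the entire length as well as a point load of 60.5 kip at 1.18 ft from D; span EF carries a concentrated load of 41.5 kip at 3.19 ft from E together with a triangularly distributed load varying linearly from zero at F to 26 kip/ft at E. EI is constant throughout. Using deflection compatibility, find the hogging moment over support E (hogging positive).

M_E = 55.64 kip·ft

Take M_E as the redundant. Released structure: two simple spans DE and EF with a hinge at E.
End slopes at the hinge E, treating each span as simply supported:
  span DE: UDL 9.25: wL³/(24EI) = 40.02/EI
  span DE: point load 60.5 at a = 1.18: Pab(L + a)/(6LEI) = 52.4/EI
  span EF: point load 41.5 at a = 3.19: Pab(L + b)/(6LEI) = 29.22/EI
  span EF: triangular load, peak 26: w₀L³/(45EI) = 44.35/EI
  relative rotation θ_0 = (92.41 + 73.57)/EI = 166/EI
A unit hogging moment at E produces rotation L₁/(3EI) + L₂/(3EI) = 2.983/EI.
Slope continuity at E: θ_0 = M_E·2.983/EI, so M_E = 166/2.983 = 55.64 kip·ft (hogging).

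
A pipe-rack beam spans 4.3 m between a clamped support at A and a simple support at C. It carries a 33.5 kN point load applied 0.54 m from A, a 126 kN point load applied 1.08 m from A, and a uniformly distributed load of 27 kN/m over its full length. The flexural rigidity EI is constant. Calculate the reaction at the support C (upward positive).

Choose R_C as the redundant. The primary structure is the cantilever fixed at A.
Downward deflection at the released point C due to the loads:
  point load 33.5 at a = 0.54: Pa²(3L − a)/(6EI) = 20.12/EI
  point load 126 at a = 1.08: Pa²(3L − a)/(6EI) = 289.5/EI
  UDL 27: wL⁴/(8EI) = 1154/EI
  δ_0 = 1463/EI
Tip deflection under a unit load at C: L³/(3EI) = 26.5/EI.
The prop prevents deflection at C: R_C = δ_0/δ_{CC} = 1463/26.5 = 55.22 kN.

R_C = 55.22 kN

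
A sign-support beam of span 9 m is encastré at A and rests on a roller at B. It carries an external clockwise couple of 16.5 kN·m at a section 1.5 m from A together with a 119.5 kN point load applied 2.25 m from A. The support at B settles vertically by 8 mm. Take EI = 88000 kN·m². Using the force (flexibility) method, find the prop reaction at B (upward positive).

Choose R_B as the redundant. The primary structure is the cantilever fixed at A.
Primary-structure tip deflection at B by superposition:
  clockwise couple 16.5 at a = 1.5: M₀a(2L − a)/(2EI) = 204.2/EI
  point load 119.5 at a = 2.25: Pa²(3L − a)/(6EI) = 2495/EI
  δ_0 = 2700/EI
Flexibility coefficient — unit upward force at B: δ_{BB} = L³/(3EI) = 243/EI.
With EI = 88000 kN·m²: δ_0 = 0.030678 m and δ_{BB} = 0.002761 m/kN.
Compatibility — the beam at B must follow the support down by 0.008 m: δ_0 − R_B·δ_{BB} = 0.008, so R_B = (0.030678 − 0.008)/0.002761 = 8.213 kN.

R_B = 8.213 kN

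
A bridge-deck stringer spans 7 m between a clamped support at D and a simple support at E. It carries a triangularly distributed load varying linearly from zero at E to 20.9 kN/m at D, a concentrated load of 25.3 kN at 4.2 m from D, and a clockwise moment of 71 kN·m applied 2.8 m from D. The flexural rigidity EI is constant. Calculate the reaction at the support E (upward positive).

Remove the prop at E; the released (primary) structure is a cantilever built in at D.
Deflection at E on the released cantilever, summing each load's contribution:
  triangular load, peak 20.9 at the fixed end: w₀L⁴/(30EI) = 1673/EI
  point load 25.3 at a = 4.2: Pa²(3L − a)/(6EI) = 1250/EI
  clockwise couple 71 at a = 2.8: M₀a(2L − a)/(2EI) = 1113/EI
  δ_0 = 4036/EI
Tip deflection under a unit load at E: L³/(3EI) = 114.3/EI.
Compatibility at E: δ_0 − R_E·δ_{EE} = 0, so R_E = 4036/114.3 = 35.3 kN.

R_E = 35.3 kN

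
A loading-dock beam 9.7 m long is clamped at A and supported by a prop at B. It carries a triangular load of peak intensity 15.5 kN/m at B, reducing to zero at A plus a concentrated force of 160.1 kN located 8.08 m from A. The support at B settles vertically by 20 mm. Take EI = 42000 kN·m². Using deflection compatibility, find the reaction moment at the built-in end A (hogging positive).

Take the reaction at B as the redundant and release it; the primary structure is a cantilever fixed at A.
Deflection at B on the released cantilever, summing each load's contribution:
  triangular load, peak 15.5 at the free end: 11w₀L⁴/(120EI) = 12579/EI
  point load 160.1 at a = 8.08: Pa²(3L − a)/(6EI) = 36618/EI
  δ_0 = 49197/EI
Tip deflection under a unit load at B: L³/(3EI) = 304.2/EI.
With EI = 42000 kN·m²: δ_0 = 1.1713 m and δ_{BB} = 0.007243 m/kN.
Compatibility — the beam at B must follow the support down by 0.02 m: δ_0 − R_B·δ_{BB} = 0.02, so R_B = (1.1713 − 0.02)/0.007243 = 159 kN.
Moment equilibrium about A: M_A = Σ(load moments about A) − R_B·L = 1780 − 159×9.7 = 237.9 kN·m.

M_A = 237.9 kN·m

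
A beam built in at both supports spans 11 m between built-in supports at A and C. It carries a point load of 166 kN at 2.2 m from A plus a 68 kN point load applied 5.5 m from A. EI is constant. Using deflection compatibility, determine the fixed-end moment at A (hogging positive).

Take the two fixed-end moments M_A, M_C as redundants; the released structure is the simple span AC.
End rotations of the released simple span under the applied load (×1/EI):
  at A: point load 166 at a = 2.2: Pab(L + b)/(6LEI) = 964.1/EI
  at C: point load 166 at a = 2.2: Pab(L + a)/(6LEI) = 642.8/EI
  at A: point load 68 at a = 5.5: Pab(L + b)/(6LEI) = 514.2/EI
  at C: point load 68 at a = 5.5: Pab(L + a)/(6LEI) = 514.2/EI
  θ_A0 = 1478/EI,  θ_C0 = 1157/EI
Flexibility coefficients: a unit moment at one end gives L/(3EI) there and L/(6EI) at the far end, so f₁₁ = f₂₂ = 3.667/EI and f₁₂ = f₂₁ = 1.833/EI.
Compatibility — zero rotation at each built-in end:
  3.667 M_A + 1.833 M_C = 1478
  1.833 M_A + 3.667 M_C = 1157
Solving the pair gives M_A = 327.2 kN·m and M_C = 151.9 kN·m (hogging).

M_A = 327.2 kN·m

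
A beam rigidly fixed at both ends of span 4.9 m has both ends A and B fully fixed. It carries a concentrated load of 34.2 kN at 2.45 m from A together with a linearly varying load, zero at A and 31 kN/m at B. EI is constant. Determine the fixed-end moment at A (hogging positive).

Release both end moments; the primary structure is a simply-supported span AB with redundants M_A and M_B.
On the primary (simply-supported) span, the end slopes from the loading are:
  at A: point load 34.2 at a = 2.45: Pab(L + b)/(6LEI) = 51.32/EI
  at B: point load 34.2 at a = 2.45: Pab(L + a)/(6LEI) = 51.32/EI
  at A: triangular load, peak 31: 7w₀L³/(360EI) = 70.92/EI
  at B: triangular load, peak 31: w₀L³/(45EI) = 81.05/EI
  θ_A0 = 122.2/EI,  θ_B0 = 132.4/EI
Flexibility coefficients: a unit moment at one end gives L/(3EI) there and L/(6EI) at the far end, so f₁₁ = f₂₂ = 1.633/EI and f₁₂ = f₂₁ = 0.8167/EI.
Compatibility — zero rotation at each built-in end:
  1.633 M_A + 0.8167 M_B = 122.2
  0.8167 M_A + 1.633 M_B = 132.4
Solving the pair gives M_A = 45.76 kN·m and M_B = 58.16 kN·m (hogging).

M_A = 45.76 kN·m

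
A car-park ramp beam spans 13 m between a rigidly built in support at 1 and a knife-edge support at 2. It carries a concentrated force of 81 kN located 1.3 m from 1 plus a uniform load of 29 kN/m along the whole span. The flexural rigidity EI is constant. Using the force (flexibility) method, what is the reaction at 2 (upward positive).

R_2 = 142.5 kN

Remove the prop at 2; the released (primary) structure is a cantilever built in at 1.
Downward deflection at the released point 2 due to the loads:
  point load 81 at a = 1.3: Pa²(3L − a)/(6EI) = 860.1/EI
  UDL 29: wL⁴/(8EI) = 103534/EI
  δ_0 = 104394/EI
Tip deflection under a unit load at 2: L³/(3EI) = 732.3/EI.
The prop prevents deflection at 2: R_2 = δ_0/δ_{22} = 104394/732.3 = 142.5 kN.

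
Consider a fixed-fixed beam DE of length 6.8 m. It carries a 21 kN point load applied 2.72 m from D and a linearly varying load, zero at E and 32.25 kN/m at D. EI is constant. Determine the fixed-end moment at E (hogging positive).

M_E = 63.42 kN·m

Release both end moments; the primary structure is a simply-supported span DE with redundants M_D and M_E.
On the primary (simply-supported) span, the end slopes from the loading are:
  at D: point load 21 at a = 2.72: Pab(L + b)/(6LEI) = 62.15/EI
  at E: point load 21 at a = 2.72: Pab(L + a)/(6LEI) = 54.38/EI
  at D: triangular load, peak 32.25: w₀L³/(45EI) = 225.3/EI
  at E: triangular load, peak 32.25: 7w₀L³/(360EI) = 197.2/EI
  θ_D0 = 287.5/EI,  θ_E0 = 251.6/EI
Flexibility coefficients: a unit moment at one end gives L/(3EI) there and L/(6EI) at the far end, so f₁₁ = f₂₂ = 2.267/EI and f₁₂ = f₂₁ = 1.133/EI.
Compatibility — zero rotation at each built-in end:
  2.267 M_D + 1.133 M_E = 287.5
  1.133 M_D + 2.267 M_E = 251.6
Solving the pair gives M_D = 95.13 kN·m and M_E = 63.42 kN·m (hogging).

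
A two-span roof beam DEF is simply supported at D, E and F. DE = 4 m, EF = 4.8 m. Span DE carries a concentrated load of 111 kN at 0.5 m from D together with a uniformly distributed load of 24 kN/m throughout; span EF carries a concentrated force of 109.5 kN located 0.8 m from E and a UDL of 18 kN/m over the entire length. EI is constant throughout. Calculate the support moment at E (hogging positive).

Insert a hinge at E; M_E is the redundant, and each span becomes simply supported.
End slopes at the hinge E, treating each span as simply supported:
  span DE: point load 111 at a = 0.5: Pab(L + a)/(6LEI) = 36.42/EI
  span DE: UDL 24: wL³/(24EI) = 64/EI
  span EF: point load 109.5 at a = 0.8: Pab(L + b)/(6LEI) = 107.1/EI
  span EF: UDL 18: wL³/(24EI) = 82.94/EI
  relative rotation θ_0 = (100.4 + 190)/EI = 290.4/EI
A unit hogging moment at E produces rotation L₁/(3EI) + L₂/(3EI) = 2.933/EI.
Compatibility: M_E·(L₁+L₂)/(3EI) = θ_0, giving M_E = 99.01 kN·m (hogging).

M_E = 99.01 kN·m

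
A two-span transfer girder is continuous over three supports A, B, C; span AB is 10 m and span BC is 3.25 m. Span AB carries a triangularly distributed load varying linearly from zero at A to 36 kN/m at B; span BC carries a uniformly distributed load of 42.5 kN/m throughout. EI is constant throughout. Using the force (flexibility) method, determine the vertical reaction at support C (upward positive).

R_C = 9.095 kN

Insert a hinge at B; M_B is the redundant, and each span becomes simply supported.
Discontinuity in slope at B on the released structure — sum the simple-span end rotations:
  span AB: triangular load, peak 36: w₀L³/(45EI) = 800/EI
  span BC: UDL 42.5: wL³/(24EI) = 60.79/EI
  relative rotation θ_0 = (800 + 60.79)/EI = 860.8/EI
A unit hogging moment at B produces rotation L₁/(3EI) + L₂/(3EI) = 4.417/EI.
Compatibility: M_B·(L₁+L₂)/(3EI) = θ_0, giving M_B = 194.9 kN·m (hogging).
Span BC, ΣM about C: R_B^{BC}·3.25 = 224.5 + 194.9, so R_B^{BC} = 129 kN and R_C = 138.1 − 129 = 9.095 kN.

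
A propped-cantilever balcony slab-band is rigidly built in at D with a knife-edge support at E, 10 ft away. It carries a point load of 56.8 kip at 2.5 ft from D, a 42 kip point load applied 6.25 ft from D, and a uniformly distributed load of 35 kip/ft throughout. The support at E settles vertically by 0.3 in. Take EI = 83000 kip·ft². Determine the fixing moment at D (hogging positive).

Remove the prop at E; the released (primary) structure is a cantilever built in at D.
Free-end deflection of the primary structure under the applied loading (downward +):
  point load 56.8 at a = 2.5: Pa²(3L − a)/(6EI) = 1627/EI
  point load 42 at a = 6.25: Pa²(3L − a)/(6EI) = 6494/EI
  UDL 35: wL⁴/(8EI) = 43750/EI
  δ_0 = 51871/EI
Tip deflection under a unit load at E: L³/(3EI) = 333.3/EI.
With EI = 83000 kip·ft²: δ_0 = 0.62495 ft and δ_{EE} = 0.004016 ft/kip.
Compatibility — the beam at E must follow the support down by 0.025 ft: δ_0 − R_E·δ_{EE} = 0.025, so R_E = (0.62495 − 0.025)/0.004016 = 149.4 kip.
Moment equilibrium about D: M_D = Σ(load moments about D) − R_E·L = 2154 − 149.4×10 = 660.6 kip·ft.

M_D = 660.6 kip·ft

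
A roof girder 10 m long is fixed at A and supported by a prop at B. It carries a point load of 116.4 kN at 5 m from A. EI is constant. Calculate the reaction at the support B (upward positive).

R_B = 36.38 kN

Remove the prop at B; the released (primary) structure is a cantilever built in at A.
Free-end deflection of the primary structure under the applied loading (downward +):
  point load 116.4 at a = 5: Pa²(3L − a)/(6EI) = 12125/EI
Flexibility coefficient — unit upward force at B: δ_{BB} = L³/(3EI) = 333.3/EI.
The prop prevents deflection at B: R_B = δ_0/δ_{BB} = 12125/333.3 = 36.38 kN.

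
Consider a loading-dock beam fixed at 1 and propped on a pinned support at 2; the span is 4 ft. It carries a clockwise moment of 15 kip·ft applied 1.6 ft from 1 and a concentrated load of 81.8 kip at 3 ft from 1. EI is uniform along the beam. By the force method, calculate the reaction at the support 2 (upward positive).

Choose R_2 as the redundant. The primary structure is the cantilever fixed at 1.
Downward deflection at the released point 2 due to the loads:
  clockwise couple 15 at a = 1.6: M₀a(2L − a)/(2EI) = 76.8/EI
  point load 81.8 at a = 3: Pa²(3L − a)/(6EI) = 1104/EI
  δ_0 = 1181/EI
Flexibility coefficient — unit upward force at 2: δ_{22} = L³/(3EI) = 21.33/EI.
Compatibility at 2: δ_0 − R_2·δ_{22} = 0, so R_2 = 1181/21.33 = 55.36 kip.

R_2 = 55.36 kip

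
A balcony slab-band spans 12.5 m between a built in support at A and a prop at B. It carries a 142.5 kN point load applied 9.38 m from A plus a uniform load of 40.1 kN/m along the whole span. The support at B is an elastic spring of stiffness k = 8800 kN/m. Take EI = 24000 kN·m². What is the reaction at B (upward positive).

R_B = 277.1 kN

Remove the prop at B; the released (primary) structure is a cantilever built in at A.
Primary-structure tip deflection at B by superposition:
  point load 142.5 at a = 9.38: Pa²(3L − a)/(6EI) = 58760/EI
  UDL 40.1: wL⁴/(8EI) = 122375/EI
  δ_0 = 181136/EI
Tip deflection under a unit load at B: L³/(3EI) = 651/EI.
With EI = 24000 kN·m²: δ_0 = 7.5473 m and δ_{BB} = 0.027127 m/kN.
Compatibility — the spring shortens by R_B/k under the reaction it provides: δ_0 − R_B·δ_{BB} = R_B/k. With 1/k = 0.000114 m/kN, R_B = δ_0 / (δ_{BB} + 1/k) = 7.5473 / (0.027127 + 0.000114) = 277.1 kN.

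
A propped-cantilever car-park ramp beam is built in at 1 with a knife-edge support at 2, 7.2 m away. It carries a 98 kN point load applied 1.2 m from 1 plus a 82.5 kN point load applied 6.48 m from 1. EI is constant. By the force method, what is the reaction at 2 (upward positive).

R_2 = 74.02 kN

Release the roller at 2. Primary structure: cantilever fixed at 1.
Downward deflection at the released point 2 due to the loads:
  point load 98 at a = 1.2: Pa²(3L − a)/(6EI) = 479.8/EI
  point load 82.5 at a = 6.48: Pa²(3L − a)/(6EI) = 8730/EI
  δ_0 = 9210/EI
Flexibility coefficient — unit upward force at 2: δ_{22} = L³/(3EI) = 124.4/EI.
The prop prevents deflection at 2: R_2 = δ_0/δ_{22} = 9210/124.4 = 74.02 kN.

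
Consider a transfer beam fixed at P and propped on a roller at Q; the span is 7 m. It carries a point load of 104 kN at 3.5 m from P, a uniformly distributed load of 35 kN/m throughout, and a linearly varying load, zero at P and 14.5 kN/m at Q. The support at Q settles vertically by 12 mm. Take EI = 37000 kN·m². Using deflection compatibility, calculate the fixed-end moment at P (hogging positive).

M_P = 419.5 kN·m

Release the roller at Q. Primary structure: cantilever fixed at P.
Downward deflection at the released point Q due to the loads:
  point load 104 at a = 3.5: Pa²(3L − a)/(6EI) = 3716/EI
  UDL 35: wL⁴/(8EI) = 10504/EI
  triangular load, peak 14.5 at the free end: 11w₀L⁴/(120EI) = 3191/EI
  δ_0 = 17412/EI
Flexibility coefficient — unit upward force at Q: δ_{QQ} = L³/(3EI) = 114.3/EI.
With EI = 37000 kN·m²: δ_0 = 0.47058 m and δ_{QQ} = 0.00309 m/kN.
Compatibility — the beam at Q must follow the support down by 0.012 m: δ_0 − R_Q·δ_{QQ} = 0.012, so R_Q = (0.47058 − 0.012)/0.00309 = 148.4 kN.
Moment equilibrium about P: M_P = Σ(load moments about P) − R_Q·L = 1458 − 148.4×7 = 419.5 kN·m.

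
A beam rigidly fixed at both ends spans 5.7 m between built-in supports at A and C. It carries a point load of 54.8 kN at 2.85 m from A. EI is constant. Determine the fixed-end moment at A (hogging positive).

Release both end moments; the primary structure is a simply-supported span AC with redundants M_A and M_C.
On the primary (simply-supported) span, the end slopes from the loading are:
  at A: point load 54.8 at a = 2.85: Pab(L + b)/(6LEI) = 111.3/EI
  at C: point load 54.8 at a = 2.85: Pab(L + a)/(6LEI) = 111.3/EI
  θ_A0 = 111.3/EI,  θ_C0 = 111.3/EI
Flexibility coefficients: a unit moment at one end gives L/(3EI) there and L/(6EI) at the far end, so f₁₁ = f₂₂ = 1.9/EI and f₁₂ = f₂₁ = 0.95/EI.
Compatibility — zero rotation at each built-in end:
  1.9 M_A + 0.95 M_C = 111.3
  0.95 M_A + 1.9 M_C = 111.3
Solving the pair gives M_A = 39.05 kN·m and M_C = 39.05 kN·m (hogging).

M_A = 39.05 kN·m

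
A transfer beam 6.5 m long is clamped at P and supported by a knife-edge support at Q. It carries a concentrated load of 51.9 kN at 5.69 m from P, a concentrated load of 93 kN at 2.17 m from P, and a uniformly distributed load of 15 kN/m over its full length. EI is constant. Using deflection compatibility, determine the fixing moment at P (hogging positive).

M_P = 211.9 kN·m

Choose R_Q as the redundant. The primary structure is the cantilever fixed at P.
Free-end deflection of the primary structure under the applied loading (downward +):
  point load 51.9 at a = 5.69: Pa²(3L − a)/(6EI) = 3868/EI
  point load 93 at a = 2.17: Pa²(3L − a)/(6EI) = 1265/EI
  UDL 15: wL⁴/(8EI) = 3347/EI
  δ_0 = 8479/EI
Flexibility coefficient — unit upward force at Q: δ_{QQ} = L³/(3EI) = 91.54/EI.
The prop prevents deflection at Q: R_Q = δ_0/δ_{QQ} = 8479/91.54 = 92.63 kN.
Moment equilibrium about P: M_P = Σ(load moments about P) − R_Q·L = 814 − 92.63×6.5 = 211.9 kN·m.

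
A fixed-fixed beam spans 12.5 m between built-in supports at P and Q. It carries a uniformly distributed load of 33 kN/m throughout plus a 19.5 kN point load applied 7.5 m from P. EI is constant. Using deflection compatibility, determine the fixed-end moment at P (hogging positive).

M_P = 453.1 kN·m

Release both end moments; the primary structure is a simply-supported span PQ with redundants M_P and M_Q.
End rotations of the released simple span under the applied load (×1/EI):
  at P: UDL 33: wL³/(24EI) = 2686/EI
  at Q: UDL 33: wL³/(24EI) = 2686/EI
  at P: point load 19.5 at a = 7.5: Pab(L + b)/(6LEI) = 170.6/EI
  at Q: point load 19.5 at a = 7.5: Pab(L + a)/(6LEI) = 195/EI
  θ_P0 = 2856/EI,  θ_Q0 = 2881/EI
Flexibility coefficients: a unit moment at one end gives L/(3EI) there and L/(6EI) at the far end, so f₁₁ = f₂₂ = 4.167/EI and f₁₂ = f₂₁ = 2.083/EI.
Compatibility — zero rotation at each built-in end:
  4.167 M_P + 2.083 M_Q = 2856
  2.083 M_P + 4.167 M_Q = 2881
Solving the pair gives M_P = 453.1 kN·m and M_Q = 464.8 kN·m (hogging).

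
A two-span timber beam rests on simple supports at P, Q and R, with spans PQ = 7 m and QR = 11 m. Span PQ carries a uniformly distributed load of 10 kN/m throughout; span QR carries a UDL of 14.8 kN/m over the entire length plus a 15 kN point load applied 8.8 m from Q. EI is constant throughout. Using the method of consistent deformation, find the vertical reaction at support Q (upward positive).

R_Q = 159.2 kN

Take M_Q as the redundant. Released structure: two simple spans PQ and QR with a hinge at Q.
Rotations at Q on the released spans (each span's end-slope, ×1/EI):
  span PQ: UDL 10: wL³/(24EI) = 142.9/EI
  span QR: UDL 14.8: wL³/(24EI) = 820.8/EI
  span QR: point load 15 at a = 8.8: Pab(L + b)/(6LEI) = 58.08/EI
  relative rotation θ_0 = (142.9 + 878.9)/EI = 1022/EI
A unit hogging moment at Q produces rotation L₁/(3EI) + L₂/(3EI) = 6/EI.
Slope continuity at Q: θ_0 = M_Q·6/EI, so M_Q = 1022/6 = 170.3 kN·m (hogging).
Span PQ, ΣM about P with M_Q applied at Q: R_Q^{PQ}·7 = 245 + 170.3, so R_Q^{PQ} = 59.33 kN and R_P = 70 − 59.33 = 10.67 kN.
Span QR, ΣM about R: R_Q^{QR}·11 = 928.4 + 170.3, so R_Q^{QR} = 99.88 kN and R_R = 177.8 − 99.88 = 77.92 kN.
R_Q = 59.33 + 99.88 = 159.2 kN.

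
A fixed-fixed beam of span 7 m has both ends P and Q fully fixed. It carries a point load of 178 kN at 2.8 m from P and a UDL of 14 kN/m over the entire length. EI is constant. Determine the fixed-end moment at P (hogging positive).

M_P = 236.6 kN·m

Take the two fixed-end moments M_P, M_Q as redundants; the released structure is the simple span PQ.
End rotations of the released simple span under the applied load (×1/EI):
  at P: point load 178 at a = 2.8: Pab(L + b)/(6LEI) = 558.2/EI
  at Q: point load 178 at a = 2.8: Pab(L + a)/(6LEI) = 488.4/EI
  at P: UDL 14: wL³/(24EI) = 200.1/EI
  at Q: UDL 14: wL³/(24EI) = 200.1/EI
  θ_P0 = 758.3/EI,  θ_Q0 = 688.5/EI
Flexibility coefficients: a unit moment at one end gives L/(3EI) there and L/(6EI) at the far end, so f₁₁ = f₂₂ = 2.333/EI and f₁₂ = f₂₁ = 1.167/EI.
Compatibility — zero rotation at each built-in end:
  2.333 M_P + 1.167 M_Q = 758.3
  1.167 M_P + 2.333 M_Q = 688.5
Solving the pair gives M_P = 236.6 kN·m and M_Q = 176.8 kN·m (hogging).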